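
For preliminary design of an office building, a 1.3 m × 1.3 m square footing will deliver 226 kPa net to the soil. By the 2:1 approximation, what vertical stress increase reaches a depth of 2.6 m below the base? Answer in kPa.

By the 2:1 method the load spreads at 1 horizontal : 2 vertical, so at depth z the loaded area has grown by z in each plan dimension:
Δσ = qBL/((B+z)(L+z)) = 226×1.3×1.3/((1.3+2.6)(1.3+2.6)) = 25.111 kPa

Δσ_z ≈ 25.1 kPa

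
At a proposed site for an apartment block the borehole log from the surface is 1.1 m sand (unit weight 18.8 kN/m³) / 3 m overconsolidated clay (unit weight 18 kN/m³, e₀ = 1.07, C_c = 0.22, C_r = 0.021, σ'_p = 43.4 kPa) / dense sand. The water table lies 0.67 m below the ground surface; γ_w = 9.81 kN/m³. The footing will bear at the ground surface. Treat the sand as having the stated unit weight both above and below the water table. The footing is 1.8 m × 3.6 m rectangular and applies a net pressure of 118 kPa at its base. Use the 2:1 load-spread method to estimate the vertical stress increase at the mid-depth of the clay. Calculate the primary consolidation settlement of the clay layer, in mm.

Mid-depth of clay below the ground surface: z = 1.1 + 3/2 = 2.6 m.
Total vertical stress at mid-clay: σ_v = 18.8×1.1 + 18×1.5 = 47.68 kPa.
Pore pressure: u = 9.81×(2.6 − 0.67) = 18.933 kPa.
Initial effective stress: σ'_0 = σ_v − u = 47.68 − 18.933 = 28.747 kPa.
Stress increase at mid-clay by the 2:1 spreading method:
Δσ = qBL/((B+z)(L+z)) = 118×1.8×3.6/((1.8+2.6)(3.6+2.6)) = 28.029 kPa
Final effective stress: σ'_f = 28.747 + 28.029 = 56.776 kPa.
σ'_f = 56.776 > σ'_p = 43.4 kPa, so the stress path crosses the preconsolidation pressure — recompression up to σ'_p, then virgin compression beyond:
S_c = H/(1+e₀)·[C_r·log₁₀(σ'_p/σ'_0) + C_c·log₁₀(σ'_f/σ'_p)]
    = 3/2.07 × [0.021×log₁₀(43.4/28.747) + 0.22×log₁₀(56.776/43.4)]
    = 1.4493 × [0.0037568 + 0.025669] = 0.04265 m

S_c ≈ 42.6 mm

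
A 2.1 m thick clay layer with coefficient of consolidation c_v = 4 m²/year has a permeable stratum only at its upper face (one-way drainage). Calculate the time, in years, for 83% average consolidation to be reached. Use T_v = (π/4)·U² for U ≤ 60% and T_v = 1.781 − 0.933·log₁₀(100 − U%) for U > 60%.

Drainage path length: H_d = H = 2.1 m (single drainage).
U > 60%: T_v = 1.781 − 0.933·log₁₀(100 − 83) = 0.63299.
t = T_v·H_d²/c_v = 0.63299×2.1²/4 = 0.6979 years.

t ≈ 0.698 years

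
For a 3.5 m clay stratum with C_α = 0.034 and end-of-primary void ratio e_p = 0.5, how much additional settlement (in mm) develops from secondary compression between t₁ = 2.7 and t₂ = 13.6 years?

S_s ≈ 55.7 mm

Secondary compression: S_s = C_α·H/(1+e_p)·log₁₀(t₂/t₁)
S_s = 0.034×3.5/(1+0.5)×log₁₀(13.6/2.7)
    = 0.07933 × 0.7022 = 0.05571 m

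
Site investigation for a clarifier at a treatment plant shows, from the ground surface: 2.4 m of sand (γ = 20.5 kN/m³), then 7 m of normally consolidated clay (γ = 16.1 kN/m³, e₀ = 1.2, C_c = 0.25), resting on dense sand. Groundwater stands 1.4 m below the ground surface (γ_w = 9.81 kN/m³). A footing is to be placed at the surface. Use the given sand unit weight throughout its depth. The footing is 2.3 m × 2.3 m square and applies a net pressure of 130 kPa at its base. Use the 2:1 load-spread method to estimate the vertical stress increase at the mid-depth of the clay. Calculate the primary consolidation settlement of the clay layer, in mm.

Mid-depth of clay below the ground surface: z = 2.4 + 7/2 = 5.9 m.
Total vertical stress at mid-clay: σ_v = 20.5×2.4 + 16.1×3.5 = 105.55 kPa.
Pore pressure: u = 9.81×(5.9 − 1.4) = 44.145 kPa.
Initial effective stress: σ'_0 = σ_v − u = 105.55 − 44.145 = 61.405 kPa.
Stress increase at mid-clay by the 2:1 spreading method:
Δσ = qBL/((B+z)(L+z)) = 130×2.3×2.3/((2.3+5.9)(2.3+5.9)) = 10.228 kPa
Final effective stress: σ'_f = σ'_0 + Δσ = 61.405 + 10.228 = 71.633 kPa.
Normally consolidated clay, so the full stress increment lies on the virgin compression line:
S_c = C_c·H/(1+e₀)·log₁₀(σ'_f/σ'_0) = 0.25×7/(1+1.2)×log₁₀(71.633/61.405)
    = 0.79545 × 0.066909 = 0.05322 m

S_c ≈ 53.2 mm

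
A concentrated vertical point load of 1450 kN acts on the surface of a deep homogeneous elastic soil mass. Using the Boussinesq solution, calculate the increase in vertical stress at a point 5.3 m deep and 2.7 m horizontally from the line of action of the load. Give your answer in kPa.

Boussinesq vertical stress below a point load on an elastic half-space:
Δσ_z = 3P/(2πz²) · [1 + (r/z)²]^(−5/2)
r/z = 2.7/5.3 = 0.50943; [1+(r/z)²]^(−5/2) = 0.56167.
Δσ_z = 3×1450/(2π×5.3²) × 0.56167 = 24.647 × 0.56167 = 13.84 kPa

Δσ_z ≈ 13.8 kPa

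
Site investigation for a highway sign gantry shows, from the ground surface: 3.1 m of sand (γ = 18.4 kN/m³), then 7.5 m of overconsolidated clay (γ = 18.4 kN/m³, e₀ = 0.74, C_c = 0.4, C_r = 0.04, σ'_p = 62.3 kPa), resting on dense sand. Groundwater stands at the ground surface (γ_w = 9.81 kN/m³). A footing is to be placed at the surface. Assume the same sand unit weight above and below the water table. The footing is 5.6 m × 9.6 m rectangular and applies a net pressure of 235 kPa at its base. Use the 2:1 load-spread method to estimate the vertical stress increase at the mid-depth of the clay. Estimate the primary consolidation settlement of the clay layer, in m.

S_c ≈ 0.498 m

Mid-depth of clay below the ground surface: z = 3.1 + 7.5/2 = 6.85 m.
Total vertical stress at mid-clay: σ_v = 18.4×3.1 + 18.4×3.75 = 126.04 kPa.
Pore pressure: u = 9.81×(6.85 − 0) = 67.198 kPa.
Initial effective stress: σ'_0 = σ_v − u = 126.04 − 67.198 = 58.842 kPa.
Stress increase at mid-clay by the 2:1 spreading method:
Δσ = qBL/((B+z)(L+z)) = 235×5.6×9.6/((5.6+6.85)(9.6+6.85)) = 61.687 kPa
Final effective stress: σ'_f = 58.842 + 61.687 = 120.53 kPa.
σ'_f = 120.53 > σ'_p = 62.3 kPa, so the stress path crosses the preconsolidation pressure — recompression up to σ'_p, then virgin compression beyond:
S_c = H/(1+e₀)·[C_r·log₁₀(σ'_p/σ'_0) + C_c·log₁₀(σ'_f/σ'_p)]
    = 7.5/1.74 × [0.04×log₁₀(62.3/58.842) + 0.4×log₁₀(120.53/62.3)]
    = 4.3103 × [0.00099202 + 0.11464] = 0.4984 m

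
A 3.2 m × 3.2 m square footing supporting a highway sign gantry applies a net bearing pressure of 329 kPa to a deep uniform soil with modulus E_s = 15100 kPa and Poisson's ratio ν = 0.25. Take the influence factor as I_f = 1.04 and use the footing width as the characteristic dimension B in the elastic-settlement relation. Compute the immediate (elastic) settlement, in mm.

S_e ≈ 68 mm

Immediate (elastic) settlement: S_e = q·B·(1−ν²)/E_s · I_f.
S_e = 329 × 3.2 × (1 − 0.25²) / 15100 × 1.04
    = 329 × 3.2 × 0.9375 / 15100 × 1.04
    = 0.06798 m = 67.98 mm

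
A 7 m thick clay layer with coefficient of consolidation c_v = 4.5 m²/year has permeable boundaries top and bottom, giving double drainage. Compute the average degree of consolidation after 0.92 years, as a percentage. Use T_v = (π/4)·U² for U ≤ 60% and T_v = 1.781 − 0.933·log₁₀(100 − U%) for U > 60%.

Drainage path length: H_d = H/2 = 3.5 m (double drainage).
T_v = c_v·t/H_d² = 4.5×0.92/3.5² = 0.33796.
T_v = 0.33796 corresponds to the U > 60% branch:
U = 1 − 10^((1.781 − T_v)/0.933)/100 = 0.6479

U ≈ 64.8 %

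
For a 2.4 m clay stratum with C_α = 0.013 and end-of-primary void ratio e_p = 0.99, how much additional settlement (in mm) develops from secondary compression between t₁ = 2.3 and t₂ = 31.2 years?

S_s ≈ 17.8 mm

Secondary compression: S_s = C_α·H/(1+e_p)·log₁₀(t₂/t₁)
S_s = 0.013×2.4/(1+0.99)×log₁₀(31.2/2.3)
    = 0.01568 × 1.132 = 0.01775 m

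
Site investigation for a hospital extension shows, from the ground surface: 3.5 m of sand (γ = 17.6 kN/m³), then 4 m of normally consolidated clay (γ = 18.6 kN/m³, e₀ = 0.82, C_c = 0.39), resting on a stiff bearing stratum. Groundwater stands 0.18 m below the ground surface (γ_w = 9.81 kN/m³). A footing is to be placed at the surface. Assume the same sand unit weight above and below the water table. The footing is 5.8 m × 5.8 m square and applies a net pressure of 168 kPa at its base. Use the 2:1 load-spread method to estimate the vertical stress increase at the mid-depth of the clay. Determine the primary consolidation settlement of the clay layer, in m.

S_c ≈ 0.249 m

Mid-depth of clay below the ground surface: z = 3.5 + 4/2 = 5.5 m.
Total vertical stress at mid-clay: σ_v = 17.6×3.5 + 18.6×2 = 98.8 kPa.
Pore pressure: u = 9.81×(5.5 − 0.18) = 52.189 kPa.
Initial effective stress: σ'_0 = σ_v − u = 98.8 − 52.189 = 46.611 kPa.
Stress increase at mid-clay by the 2:1 spreading method:
Δσ = qBL/((B+z)(L+z)) = 168×5.8×5.8/((5.8+5.5)(5.8+5.5)) = 44.26 kPa
Final effective stress: σ'_f = σ'_0 + Δσ = 46.611 + 44.26 = 90.871 kPa.
Normally consolidated clay, so the full stress increment lies on the virgin compression line:
S_c = C_c·H/(1+e₀)·log₁₀(σ'_f/σ'_0) = 0.39×4/(1+0.82)×log₁₀(90.871/46.611)
    = 0.85714 × 0.28994 = 0.2485 m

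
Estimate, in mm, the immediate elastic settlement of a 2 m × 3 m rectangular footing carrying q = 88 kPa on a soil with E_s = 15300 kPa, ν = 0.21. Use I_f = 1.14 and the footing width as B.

Immediate (elastic) settlement: S_e = q·B·(1−ν²)/E_s · I_f.
S_e = 88 × 2 × (1 − 0.21²) / 15300 × 1.14
    = 88 × 2 × 0.9559 / 15300 × 1.14
    = 0.01254 m = 12.54 mm

S_e ≈ 12.5 mm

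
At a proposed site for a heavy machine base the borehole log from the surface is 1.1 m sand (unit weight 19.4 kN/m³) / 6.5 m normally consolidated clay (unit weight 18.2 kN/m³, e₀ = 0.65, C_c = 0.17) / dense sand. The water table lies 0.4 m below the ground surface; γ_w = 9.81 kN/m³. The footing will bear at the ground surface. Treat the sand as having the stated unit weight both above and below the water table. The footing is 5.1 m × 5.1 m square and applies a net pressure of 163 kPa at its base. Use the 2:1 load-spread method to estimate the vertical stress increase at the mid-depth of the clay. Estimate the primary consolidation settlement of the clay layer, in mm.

S_c ≈ 221 mm

Mid-depth of clay below the ground surface: z = 1.1 + 6.5/2 = 4.35 m.
Total vertical stress at mid-clay: σ_v = 19.4×1.1 + 18.2×3.25 = 80.49 kPa.
Pore pressure: u = 9.81×(4.35 − 0.4) = 38.75 kPa.
Initial effective stress: σ'_0 = σ_v − u = 80.49 − 38.75 = 41.74 kPa.
Stress increase at mid-clay by the 2:1 spreading method:
Δσ = qBL/((B+z)(L+z)) = 163×5.1×5.1/((5.1+4.35)(5.1+4.35)) = 47.475 kPa
Final effective stress: σ'_f = σ'_0 + Δσ = 41.74 + 47.475 = 89.215 kPa.
Normally consolidated clay, so the full stress increment lies on the virgin compression line:
S_c = C_c·H/(1+e₀)·log₁₀(σ'_f/σ'_0) = 0.17×6.5/(1+0.65)×log₁₀(89.215/41.74)
    = 0.6697 × 0.32989 = 0.2209 m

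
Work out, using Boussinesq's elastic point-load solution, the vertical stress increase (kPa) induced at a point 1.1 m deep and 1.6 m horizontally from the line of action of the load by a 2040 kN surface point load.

Δσ_z ≈ 47 kPa

Boussinesq vertical stress below a point load on an elastic half-space:
Δσ_z = 3P/(2πz²) · [1 + (r/z)²]^(−5/2)
r/z = 1.6/1.1 = 1.4545; [1+(r/z)²]^(−5/2) = 0.058359.
Δσ_z = 3×2040/(2π×1.1²) × 0.058359 = 804.98 × 0.058359 = 46.98 kPa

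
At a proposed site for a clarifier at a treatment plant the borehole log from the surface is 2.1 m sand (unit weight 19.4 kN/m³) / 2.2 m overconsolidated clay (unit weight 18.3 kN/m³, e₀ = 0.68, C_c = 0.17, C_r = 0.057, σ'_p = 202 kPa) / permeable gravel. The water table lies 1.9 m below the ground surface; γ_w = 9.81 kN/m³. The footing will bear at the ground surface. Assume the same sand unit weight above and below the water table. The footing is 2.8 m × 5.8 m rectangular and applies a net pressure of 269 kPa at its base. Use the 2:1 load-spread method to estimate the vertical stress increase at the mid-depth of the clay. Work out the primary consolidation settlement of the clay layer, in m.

S_c ≈ 0.032 m

Mid-depth of clay below the ground surface: z = 2.1 + 2.2/2 = 3.2 m.
Total vertical stress at mid-clay: σ_v = 19.4×2.1 + 18.3×1.1 = 60.87 kPa.
Pore pressure: u = 9.81×(3.2 − 1.9) = 12.753 kPa.
Initial effective stress: σ'_0 = σ_v − u = 60.87 − 12.753 = 48.117 kPa.
Stress increase at mid-clay by the 2:1 spreading method:
Δσ = qBL/((B+z)(L+z)) = 269×2.8×5.8/((2.8+3.2)(5.8+3.2)) = 80.899 kPa
Final effective stress: σ'_f = 48.117 + 80.899 = 129.02 kPa.
σ'_f = 129.02 ≤ σ'_p = 202 kPa, so the clay remains overconsolidated and only the recompression index applies:
S_c = C_r·H/(1+e₀)·log₁₀(σ'_f/σ'_0) = 0.057×2.2/1.68×log₁₀(129.02/48.117)
    = 0.074642 × 0.42836 = 0.03197 m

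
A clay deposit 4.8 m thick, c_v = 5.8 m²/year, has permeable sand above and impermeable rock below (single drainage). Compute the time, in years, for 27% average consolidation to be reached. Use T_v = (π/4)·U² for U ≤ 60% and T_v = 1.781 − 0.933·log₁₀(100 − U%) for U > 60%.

t ≈ 0.227 years

Drainage path length: H_d = H = 4.8 m (single drainage).
U ≤ 60%: T_v = (π/4)·U² = (π/4)×0.27² = 0.057256.
t = T_v·H_d²/c_v = 0.057256×4.8²/5.8 = 0.2274 years.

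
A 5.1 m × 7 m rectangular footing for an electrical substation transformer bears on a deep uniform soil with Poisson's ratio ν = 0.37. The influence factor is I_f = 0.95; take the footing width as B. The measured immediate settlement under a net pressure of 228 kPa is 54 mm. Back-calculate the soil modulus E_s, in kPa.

S_e = q·B·(1−ν²)/E_s · I_f  ⇒  E_s = q·B·(1−ν²)·I_f / S_e.
E_s = 228 × 5.1 × 0.8631 × 0.95 / 0.054 = 17660 kPa

E_s ≈ 17700 kPa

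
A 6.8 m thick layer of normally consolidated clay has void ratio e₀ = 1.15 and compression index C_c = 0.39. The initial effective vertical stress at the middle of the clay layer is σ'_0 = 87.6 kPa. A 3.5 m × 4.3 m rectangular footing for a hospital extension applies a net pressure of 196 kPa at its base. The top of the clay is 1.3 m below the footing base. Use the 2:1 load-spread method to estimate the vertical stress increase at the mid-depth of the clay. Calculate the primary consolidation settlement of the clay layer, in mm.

S_c ≈ 201 mm

Mid-depth of clay below the footing base: z = 1.3 + 6.8/2 = 4.7 m.
Stress increase at mid-clay by the 2:1 spreading method:
Δσ = qBL/((B+z)(L+z)) = 196×3.5×4.3/((3.5+4.7)(4.3+4.7)) = 39.97 kPa
Final effective stress: σ'_f = σ'_0 + Δσ = 87.6 + 39.97 = 127.57 kPa.
Normally consolidated clay, so the full stress increment lies on the virgin compression line:
S_c = C_c·H/(1+e₀)·log₁₀(σ'_f/σ'_0) = 0.39×6.8/(1+1.15)×log₁₀(127.57/87.6)
    = 1.2335 × 0.16324 = 0.2014 m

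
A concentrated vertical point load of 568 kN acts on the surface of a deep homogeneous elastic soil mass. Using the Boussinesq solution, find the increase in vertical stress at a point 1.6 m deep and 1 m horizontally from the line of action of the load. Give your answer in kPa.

Δσ_z ≈ 46.5 kPa

Boussinesq vertical stress below a point load on an elastic half-space:
Δσ_z = 3P/(2πz²) · [1 + (r/z)²]^(−5/2)
r/z = 1/1.6 = 0.625; [1+(r/z)²]^(−5/2) = 0.43851.
Δσ_z = 3×568/(2π×1.6²) × 0.43851 = 105.94 × 0.43851 = 46.46 kPa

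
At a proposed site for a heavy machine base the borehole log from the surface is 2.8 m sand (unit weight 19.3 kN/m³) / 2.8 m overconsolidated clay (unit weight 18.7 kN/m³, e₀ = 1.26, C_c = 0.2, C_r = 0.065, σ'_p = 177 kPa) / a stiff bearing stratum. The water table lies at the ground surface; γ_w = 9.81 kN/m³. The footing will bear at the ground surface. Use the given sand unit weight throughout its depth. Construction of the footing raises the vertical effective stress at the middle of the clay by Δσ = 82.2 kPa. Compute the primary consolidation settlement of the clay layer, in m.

Mid-depth of clay below the ground surface: z = 2.8 + 2.8/2 = 4.2 m.
Total vertical stress at mid-clay: σ_v = 19.3×2.8 + 18.7×1.4 = 80.22 kPa.
Pore pressure: u = 9.81×(4.2 − 0) = 41.202 kPa.
Initial effective stress: σ'_0 = σ_v − u = 80.22 − 41.202 = 39.018 kPa.
Final effective stress: σ'_f = 39.018 + 82.2 = 121.22 kPa.
σ'_f = 121.22 ≤ σ'_p = 177 kPa, so the clay remains overconsolidated and only the recompression index applies:
S_c = C_r·H/(1+e₀)·log₁₀(σ'_f/σ'_0) = 0.065×2.8/2.26×log₁₀(121.22/39.018)
    = 0.080528 × 0.49231 = 0.03964 m

S_c ≈ 0.0396 m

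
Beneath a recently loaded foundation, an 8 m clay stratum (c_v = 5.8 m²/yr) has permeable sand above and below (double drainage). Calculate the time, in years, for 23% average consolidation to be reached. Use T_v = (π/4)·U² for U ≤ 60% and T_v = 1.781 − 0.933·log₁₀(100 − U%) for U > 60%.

Drainage path length: H_d = H/2 = 4 m (double drainage).
U ≤ 60%: T_v = (π/4)·U² = (π/4)×0.23² = 0.041548.
t = T_v·H_d²/c_v = 0.041548×4²/5.8 = 0.1146 years.

t ≈ 0.115 years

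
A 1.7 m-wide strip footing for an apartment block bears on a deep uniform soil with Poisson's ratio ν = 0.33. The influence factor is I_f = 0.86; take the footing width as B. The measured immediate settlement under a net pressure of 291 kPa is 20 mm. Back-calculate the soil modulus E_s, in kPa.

S_e = q·B·(1−ν²)/E_s · I_f  ⇒  E_s = q·B·(1−ν²)·I_f / S_e.
E_s = 291 × 1.7 × 0.8911 × 0.86 / 0.02 = 18960 kPa

E_s ≈ 19000 kPa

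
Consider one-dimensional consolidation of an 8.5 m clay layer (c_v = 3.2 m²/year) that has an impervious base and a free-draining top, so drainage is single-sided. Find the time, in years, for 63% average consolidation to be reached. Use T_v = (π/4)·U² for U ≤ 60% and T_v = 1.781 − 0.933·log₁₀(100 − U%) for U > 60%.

t ≈ 7.18 years

Drainage path length: H_d = H = 8.5 m (single drainage).
U > 60%: T_v = 1.781 − 0.933·log₁₀(100 − 63) = 0.31787.
t = T_v·H_d²/c_v = 0.31787×8.5²/3.2 = 7.177 years.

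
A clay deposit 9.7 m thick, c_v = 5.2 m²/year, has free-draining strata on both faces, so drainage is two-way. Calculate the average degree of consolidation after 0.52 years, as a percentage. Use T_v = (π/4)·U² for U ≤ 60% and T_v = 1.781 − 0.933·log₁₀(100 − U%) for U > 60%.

U ≈ 38.3 %

Drainage path length: H_d = H/2 = 4.85 m (double drainage).
T_v = c_v·t/H_d² = 5.2×0.52/4.85² = 0.11495.
T_v = 0.11495 corresponds to the U ≤ 60% branch:
U = √(4T_v/π) = 0.3826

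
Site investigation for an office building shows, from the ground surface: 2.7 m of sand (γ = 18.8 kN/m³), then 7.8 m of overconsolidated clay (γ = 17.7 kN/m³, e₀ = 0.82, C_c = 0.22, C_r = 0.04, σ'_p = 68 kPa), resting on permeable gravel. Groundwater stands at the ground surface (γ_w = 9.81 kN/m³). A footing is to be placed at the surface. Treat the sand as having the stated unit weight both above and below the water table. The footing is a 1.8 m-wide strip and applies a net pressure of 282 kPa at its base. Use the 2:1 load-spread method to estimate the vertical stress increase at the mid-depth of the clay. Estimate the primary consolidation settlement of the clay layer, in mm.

S_c ≈ 233 mm

Mid-depth of clay below the ground surface: z = 2.7 + 7.8/2 = 6.6 m.
Total vertical stress at mid-clay: σ_v = 18.8×2.7 + 17.7×3.9 = 119.79 kPa.
Pore pressure: u = 9.81×(6.6 − 0) = 64.746 kPa.
Initial effective stress: σ'_0 = σ_v − u = 119.79 − 64.746 = 55.044 kPa.
Stress increase at mid-clay by the 2:1 spreading method:
Δσ = qB/(B+z) = 282×1.8/(1.8+6.6) = 60.429 kPa
Final effective stress: σ'_f = 55.044 + 60.429 = 115.47 kPa.
σ'_f = 115.47 > σ'_p = 68 kPa, so the stress path crosses the preconsolidation pressure — recompression up to σ'_p, then virgin compression beyond:
S_c = H/(1+e₀)·[C_r·log₁₀(σ'_p/σ'_0) + C_c·log₁₀(σ'_f/σ'_p)]
    = 7.8/1.82 × [0.04×log₁₀(68/55.044) + 0.22×log₁₀(115.47/68)]
    = 4.2857 × [0.003672 + 0.050591] = 0.2326 m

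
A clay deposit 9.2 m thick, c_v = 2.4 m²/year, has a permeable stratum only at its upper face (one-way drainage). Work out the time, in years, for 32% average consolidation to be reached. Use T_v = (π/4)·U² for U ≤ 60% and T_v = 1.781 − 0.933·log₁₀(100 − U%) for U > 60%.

t ≈ 2.84 years

Drainage path length: H_d = H = 9.2 m (single drainage).
U ≤ 60%: T_v = (π/4)·U² = (π/4)×0.32² = 0.080425.
t = T_v·H_d²/c_v = 0.080425×9.2²/2.4 = 2.836 years.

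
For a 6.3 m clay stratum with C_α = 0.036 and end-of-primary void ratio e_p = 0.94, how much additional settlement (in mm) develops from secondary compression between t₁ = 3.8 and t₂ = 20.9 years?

Secondary compression: S_s = C_α·H/(1+e_p)·log₁₀(t₂/t₁)
S_s = 0.036×6.3/(1+0.94)×log₁₀(20.9/3.8)
    = 0.1169 × 0.7404 = 0.08655 m

S_s ≈ 86.6 mm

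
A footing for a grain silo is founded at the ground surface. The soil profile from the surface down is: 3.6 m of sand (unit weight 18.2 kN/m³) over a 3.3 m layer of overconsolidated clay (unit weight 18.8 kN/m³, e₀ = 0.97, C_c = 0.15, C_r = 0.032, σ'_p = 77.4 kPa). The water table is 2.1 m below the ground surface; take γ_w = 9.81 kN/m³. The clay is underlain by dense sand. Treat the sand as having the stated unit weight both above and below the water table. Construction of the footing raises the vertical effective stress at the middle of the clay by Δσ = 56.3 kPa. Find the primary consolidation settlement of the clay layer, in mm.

Mid-depth of clay below the ground surface: z = 3.6 + 3.3/2 = 5.25 m.
Total vertical stress at mid-clay: σ_v = 18.2×3.6 + 18.8×1.65 = 96.54 kPa.
Pore pressure: u = 9.81×(5.25 − 2.1) = 30.902 kPa.
Initial effective stress: σ'_0 = σ_v − u = 96.54 − 30.902 = 65.638 kPa.
Final effective stress: σ'_f = 65.638 + 56.3 = 121.94 kPa.
σ'_f = 121.94 > σ'_p = 77.4 kPa, so the stress path crosses the preconsolidation pressure — recompression up to σ'_p, then virgin compression beyond:
S_c = H/(1+e₀)·[C_r·log₁₀(σ'_p/σ'_0) + C_c·log₁₀(σ'_f/σ'_p)]
    = 3.3/1.97 × [0.032×log₁₀(77.4/65.638) + 0.15×log₁₀(121.94/77.4)]
    = 1.6751 × [0.0022907 + 0.029611] = 0.05344 m

S_c ≈ 53.4 mm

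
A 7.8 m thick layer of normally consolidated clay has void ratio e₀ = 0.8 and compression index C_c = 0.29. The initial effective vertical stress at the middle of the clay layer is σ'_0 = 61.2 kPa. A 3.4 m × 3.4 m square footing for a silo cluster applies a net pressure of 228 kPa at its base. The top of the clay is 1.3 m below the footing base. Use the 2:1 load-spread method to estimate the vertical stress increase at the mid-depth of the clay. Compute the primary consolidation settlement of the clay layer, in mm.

S_c ≈ 250 mm

Mid-depth of clay below the footing base: z = 1.3 + 7.8/2 = 5.2 m.
Stress increase at mid-clay by the 2:1 spreading method:
Δσ = qBL/((B+z)(L+z)) = 228×3.4×3.4/((3.4+5.2)(3.4+5.2)) = 35.637 kPa
Final effective stress: σ'_f = σ'_0 + Δσ = 61.2 + 35.637 = 96.837 kPa.
Normally consolidated clay, so the full stress increment lies on the virgin compression line:
S_c = C_c·H/(1+e₀)·log₁₀(σ'_f/σ'_0) = 0.29×7.8/(1+0.8)×log₁₀(96.837/61.2)
    = 1.2567 × 0.19929 = 0.2504 m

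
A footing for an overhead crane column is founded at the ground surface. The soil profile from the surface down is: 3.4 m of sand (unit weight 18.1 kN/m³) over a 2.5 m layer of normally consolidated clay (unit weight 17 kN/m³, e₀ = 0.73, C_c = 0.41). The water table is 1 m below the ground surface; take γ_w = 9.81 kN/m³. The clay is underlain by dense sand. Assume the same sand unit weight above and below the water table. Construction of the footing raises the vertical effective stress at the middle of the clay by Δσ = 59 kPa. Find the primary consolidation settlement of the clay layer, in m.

Mid-depth of clay below the ground surface: z = 3.4 + 2.5/2 = 4.65 m.
Total vertical stress at mid-clay: σ_v = 18.1×3.4 + 17×1.25 = 82.79 kPa.
Pore pressure: u = 9.81×(4.65 − 1) = 35.806 kPa.
Initial effective stress: σ'_0 = σ_v − u = 82.79 − 35.806 = 46.984 kPa.
Final effective stress: σ'_f = σ'_0 + Δσ = 46.984 + 59 = 105.98 kPa.
Normally consolidated clay, so the full stress increment lies on the virgin compression line:
S_c = C_c·H/(1+e₀)·log₁₀(σ'_f/σ'_0) = 0.41×2.5/(1+0.73)×log₁₀(105.98/46.984)
    = 0.59249 × 0.35327 = 0.2093 m

S_c ≈ 0.209 m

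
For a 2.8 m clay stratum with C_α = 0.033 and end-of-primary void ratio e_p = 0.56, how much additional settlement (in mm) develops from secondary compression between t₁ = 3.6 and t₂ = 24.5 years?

Secondary compression: S_s = C_α·H/(1+e_p)·log₁₀(t₂/t₁)
S_s = 0.033×2.8/(1+0.56)×log₁₀(24.5/3.6)
    = 0.05923 × 0.8329 = 0.04933 m

S_s ≈ 49.3 mm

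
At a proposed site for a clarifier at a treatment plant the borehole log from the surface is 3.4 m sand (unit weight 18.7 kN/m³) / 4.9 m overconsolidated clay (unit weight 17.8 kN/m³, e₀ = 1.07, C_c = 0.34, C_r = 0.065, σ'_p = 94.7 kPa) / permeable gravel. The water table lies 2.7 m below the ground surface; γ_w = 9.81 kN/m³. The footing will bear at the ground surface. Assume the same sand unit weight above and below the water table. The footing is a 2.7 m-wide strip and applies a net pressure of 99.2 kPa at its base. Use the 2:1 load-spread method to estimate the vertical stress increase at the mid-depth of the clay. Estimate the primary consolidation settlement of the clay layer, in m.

Mid-depth of clay below the ground surface: z = 3.4 + 4.9/2 = 5.85 m.
Total vertical stress at mid-clay: σ_v = 18.7×3.4 + 17.8×2.45 = 107.19 kPa.
Pore pressure: u = 9.81×(5.85 − 2.7) = 30.902 kPa.
Initial effective stress: σ'_0 = σ_v − u = 107.19 − 30.902 = 76.288 kPa.
Stress increase at mid-clay by the 2:1 spreading method:
Δσ = qB/(B+z) = 99.2×2.7/(2.7+5.85) = 31.326 kPa
Final effective stress: σ'_f = 76.288 + 31.326 = 107.61 kPa.
σ'_f = 107.61 > σ'_p = 94.7 kPa, so the stress path crosses the preconsolidation pressure — recompression up to σ'_p, then virgin compression beyond:
S_c = H/(1+e₀)·[C_r·log₁₀(σ'_p/σ'_0) + C_c·log₁₀(σ'_f/σ'_p)]
    = 4.9/2.07 × [0.065×log₁₀(94.7/76.288) + 0.34×log₁₀(107.61/94.7)]
    = 2.3671 × [0.0061031 + 0.018871] = 0.05912 m

S_c ≈ 0.0591 m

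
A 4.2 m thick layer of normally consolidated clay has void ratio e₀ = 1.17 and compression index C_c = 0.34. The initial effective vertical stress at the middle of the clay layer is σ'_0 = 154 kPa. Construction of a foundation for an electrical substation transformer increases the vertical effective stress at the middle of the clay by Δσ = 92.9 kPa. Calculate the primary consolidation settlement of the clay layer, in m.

Final effective stress: σ'_f = σ'_0 + Δσ = 154 + 92.9 = 246.9 kPa.
Normally consolidated clay, so the full stress increment lies on the virgin compression line:
S_c = C_c·H/(1+e₀)·log₁₀(σ'_f/σ'_0) = 0.34×4.2/(1+1.17)×log₁₀(246.9/154)
    = 0.65806 × 0.205 = 0.1349 m

S_c ≈ 0.135 m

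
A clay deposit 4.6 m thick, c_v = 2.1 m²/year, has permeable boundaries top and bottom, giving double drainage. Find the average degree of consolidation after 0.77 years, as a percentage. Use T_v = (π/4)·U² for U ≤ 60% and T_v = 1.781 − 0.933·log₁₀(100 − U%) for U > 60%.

U ≈ 61.9 %

Drainage path length: H_d = H/2 = 2.3 m (double drainage).
T_v = c_v·t/H_d² = 2.1×0.77/2.3² = 0.30567.
T_v = 0.30567 corresponds to the U > 60% branch:
U = 1 − 10^((1.781 − T_v)/0.933)/100 = 0.6187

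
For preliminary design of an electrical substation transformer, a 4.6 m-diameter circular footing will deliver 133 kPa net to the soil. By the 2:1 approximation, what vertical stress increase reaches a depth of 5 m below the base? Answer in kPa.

By the 2:1 method the load spreads at 1 horizontal : 2 vertical, so at depth z the loaded area has grown by z in each plan dimension:
Δσ ≈ qD²/(D+z)² = 133×4.6²/(4.6+5)² = 30.537 kPa

Δσ_z ≈ 30.5 kPa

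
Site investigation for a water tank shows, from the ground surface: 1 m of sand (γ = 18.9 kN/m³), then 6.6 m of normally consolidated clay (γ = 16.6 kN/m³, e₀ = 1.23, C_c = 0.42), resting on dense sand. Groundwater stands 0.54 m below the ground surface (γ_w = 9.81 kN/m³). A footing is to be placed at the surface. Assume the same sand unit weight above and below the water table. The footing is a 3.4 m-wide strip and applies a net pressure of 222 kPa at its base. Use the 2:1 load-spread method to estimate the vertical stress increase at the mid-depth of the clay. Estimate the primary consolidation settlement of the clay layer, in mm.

Mid-depth of clay below the ground surface: z = 1 + 6.6/2 = 4.3 m.
Total vertical stress at mid-clay: σ_v = 18.9×1 + 16.6×3.3 = 73.68 kPa.
Pore pressure: u = 9.81×(4.3 − 0.54) = 36.886 kPa.
Initial effective stress: σ'_0 = σ_v − u = 73.68 − 36.886 = 36.794 kPa.
Stress increase at mid-clay by the 2:1 spreading method:
Δσ = qB/(B+z) = 222×3.4/(3.4+4.3) = 98.026 kPa
Final effective stress: σ'_f = σ'_0 + Δσ = 36.794 + 98.026 = 134.82 kPa.
Normally consolidated clay, so the full stress increment lies on the virgin compression line:
S_c = C_c·H/(1+e₀)·log₁₀(σ'_f/σ'_0) = 0.42×6.6/(1+1.23)×log₁₀(134.82/36.794)
    = 1.243 × 0.56398 = 0.701 m

S_c ≈ 701 mm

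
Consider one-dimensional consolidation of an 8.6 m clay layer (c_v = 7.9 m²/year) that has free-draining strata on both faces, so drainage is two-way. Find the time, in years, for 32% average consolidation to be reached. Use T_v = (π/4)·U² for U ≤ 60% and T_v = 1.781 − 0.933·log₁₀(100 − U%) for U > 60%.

Drainage path length: H_d = H/2 = 4.3 m (double drainage).
U ≤ 60%: T_v = (π/4)·U² = (π/4)×0.32² = 0.080425.
t = T_v·H_d²/c_v = 0.080425×4.3²/7.9 = 0.1882 years.

t ≈ 0.188 years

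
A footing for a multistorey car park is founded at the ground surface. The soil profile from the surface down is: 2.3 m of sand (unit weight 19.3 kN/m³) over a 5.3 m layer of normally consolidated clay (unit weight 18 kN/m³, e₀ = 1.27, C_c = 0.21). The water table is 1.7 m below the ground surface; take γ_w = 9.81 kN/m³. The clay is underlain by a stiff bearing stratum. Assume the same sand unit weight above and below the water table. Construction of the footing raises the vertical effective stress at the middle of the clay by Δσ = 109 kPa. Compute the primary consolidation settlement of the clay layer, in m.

Mid-depth of clay below the ground surface: z = 2.3 + 5.3/2 = 4.95 m.
Total vertical stress at mid-clay: σ_v = 19.3×2.3 + 18×2.65 = 92.09 kPa.
Pore pressure: u = 9.81×(4.95 − 1.7) = 31.883 kPa.
Initial effective stress: σ'_0 = σ_v − u = 92.09 − 31.883 = 60.207 kPa.
Final effective stress: σ'_f = σ'_0 + Δσ = 60.207 + 109 = 169.21 kPa.
Normally consolidated clay, so the full stress increment lies on the virgin compression line:
S_c = C_c·H/(1+e₀)·log₁₀(σ'_f/σ'_0) = 0.21×5.3/(1+1.27)×log₁₀(169.21/60.207)
    = 0.49031 × 0.44878 = 0.22 m

S_c ≈ 0.22 m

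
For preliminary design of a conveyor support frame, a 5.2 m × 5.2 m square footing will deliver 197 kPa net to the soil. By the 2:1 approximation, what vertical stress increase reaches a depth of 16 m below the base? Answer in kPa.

Δσ_z ≈ 11.9 kPa

By the 2:1 method the load spreads at 1 horizontal : 2 vertical, so at depth z the loaded area has grown by z in each plan dimension:
Δσ = qBL/((B+z)(L+z)) = 197×5.2×5.2/((5.2+16)(5.2+16)) = 11.852 kPa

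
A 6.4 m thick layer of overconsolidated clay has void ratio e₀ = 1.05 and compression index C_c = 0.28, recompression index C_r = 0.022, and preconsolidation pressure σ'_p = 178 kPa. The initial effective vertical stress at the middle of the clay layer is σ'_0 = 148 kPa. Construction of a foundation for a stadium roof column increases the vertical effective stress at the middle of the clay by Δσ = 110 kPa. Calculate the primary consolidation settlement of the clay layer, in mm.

S_c ≈ 146 mm

Final effective stress: σ'_f = 148 + 110 = 258 kPa.
σ'_f = 258 > σ'_p = 178 kPa, so the stress path crosses the preconsolidation pressure — recompression up to σ'_p, then virgin compression beyond:
S_c = H/(1+e₀)·[C_r·log₁₀(σ'_p/σ'_0) + C_c·log₁₀(σ'_f/σ'_p)]
    = 6.4/2.05 × [0.022×log₁₀(178/148) + 0.28×log₁₀(258/178)]
    = 3.122 × [0.0017635 + 0.045136] = 0.1464 m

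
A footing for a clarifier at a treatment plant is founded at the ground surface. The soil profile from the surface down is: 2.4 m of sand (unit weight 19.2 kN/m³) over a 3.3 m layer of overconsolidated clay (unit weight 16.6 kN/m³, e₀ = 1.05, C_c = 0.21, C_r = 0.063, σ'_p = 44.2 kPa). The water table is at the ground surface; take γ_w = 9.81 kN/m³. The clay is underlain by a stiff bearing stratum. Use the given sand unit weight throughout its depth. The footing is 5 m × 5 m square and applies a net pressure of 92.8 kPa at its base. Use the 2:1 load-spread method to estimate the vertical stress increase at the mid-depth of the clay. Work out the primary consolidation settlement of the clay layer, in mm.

S_c ≈ 61.7 mm

Mid-depth of clay below the ground surface: z = 2.4 + 3.3/2 = 4.05 m.
Total vertical stress at mid-clay: σ_v = 19.2×2.4 + 16.6×1.65 = 73.47 kPa.
Pore pressure: u = 9.81×(4.05 − 0) = 39.73 kPa.
Initial effective stress: σ'_0 = σ_v − u = 73.47 − 39.73 = 33.74 kPa.
Stress increase at mid-clay by the 2:1 spreading method:
Δσ = qBL/((B+z)(L+z)) = 92.8×5×5/((5+4.05)(5+4.05)) = 28.326 kPa
Final effective stress: σ'_f = 33.74 + 28.326 = 62.066 kPa.
σ'_f = 62.066 > σ'_p = 44.2 kPa, so the stress path crosses the preconsolidation pressure — recompression up to σ'_p, then virgin compression beyond:
S_c = H/(1+e₀)·[C_r·log₁₀(σ'_p/σ'_0) + C_c·log₁₀(σ'_f/σ'_p)]
    = 3.3/2.05 × [0.063×log₁₀(44.2/33.74) + 0.21×log₁₀(62.066/44.2)]
    = 1.6098 × [0.0073885 + 0.030961] = 0.06174 m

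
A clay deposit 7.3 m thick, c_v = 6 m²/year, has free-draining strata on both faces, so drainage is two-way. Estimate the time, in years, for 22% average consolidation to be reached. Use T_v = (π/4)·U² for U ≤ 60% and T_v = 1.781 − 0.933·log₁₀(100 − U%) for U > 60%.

Drainage path length: H_d = H/2 = 3.65 m (double drainage).
U ≤ 60%: T_v = (π/4)·U² = (π/4)×0.22² = 0.038013.
t = T_v·H_d²/c_v = 0.038013×3.65²/6 = 0.0844 years.

t ≈ 0.0844 years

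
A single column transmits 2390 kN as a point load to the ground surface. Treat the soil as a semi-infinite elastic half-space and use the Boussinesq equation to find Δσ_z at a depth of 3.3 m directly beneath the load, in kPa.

Δσ_z ≈ 105 kPa

Boussinesq vertical stress below a point load on an elastic half-space:
Δσ_z = 3P/(2πz²) · [1 + (r/z)²]^(−5/2)
r/z = 0/3.3 = 0; [1+(r/z)²]^(−5/2) = 1.
Δσ_z = 3×2390/(2π×3.3²) × 1 = 104.79 × 1 = 104.8 kPa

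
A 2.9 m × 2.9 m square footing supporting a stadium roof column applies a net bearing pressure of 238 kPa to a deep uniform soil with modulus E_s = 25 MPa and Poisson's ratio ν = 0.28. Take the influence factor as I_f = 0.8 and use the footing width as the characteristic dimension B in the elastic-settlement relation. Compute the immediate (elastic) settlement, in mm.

Immediate (elastic) settlement: S_e = q·B·(1−ν²)/E_s · I_f.
E_s = 25 MPa = 25000 kPa.
S_e = 238 × 2.9 × (1 − 0.28²) / 25000 × 0.8
    = 238 × 2.9 × 0.9216 / 25000 × 0.8
    = 0.02035 m = 20.35 mm

S_e ≈ 20.4 mm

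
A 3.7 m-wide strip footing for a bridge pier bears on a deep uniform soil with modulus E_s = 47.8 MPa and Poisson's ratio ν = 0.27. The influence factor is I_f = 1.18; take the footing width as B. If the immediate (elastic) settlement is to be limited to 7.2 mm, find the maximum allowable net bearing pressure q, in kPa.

E_s = 47.8 MPa = 47800 kPa.
S_e = q·B·(1−ν²)/E_s · I_f  ⇒  q = S_e·E_s / (B·(1−ν²)·I_f).
q = 0.0072 × 47800 / (3.7 × 0.9271 × 1.18) = 85.03 kPa

q ≈ 85 kPa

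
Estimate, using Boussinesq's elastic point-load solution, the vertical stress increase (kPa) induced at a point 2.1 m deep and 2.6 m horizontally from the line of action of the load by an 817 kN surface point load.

Δσ_z ≈ 8.66 kPa

Boussinesq vertical stress below a point load on an elastic half-space:
Δσ_z = 3P/(2πz²) · [1 + (r/z)²]^(−5/2)
r/z = 2.6/2.1 = 1.2381; [1+(r/z)²]^(−5/2) = 0.097941.
Δσ_z = 3×817/(2π×2.1²) × 0.097941 = 88.456 × 0.097941 = 8.663 kPa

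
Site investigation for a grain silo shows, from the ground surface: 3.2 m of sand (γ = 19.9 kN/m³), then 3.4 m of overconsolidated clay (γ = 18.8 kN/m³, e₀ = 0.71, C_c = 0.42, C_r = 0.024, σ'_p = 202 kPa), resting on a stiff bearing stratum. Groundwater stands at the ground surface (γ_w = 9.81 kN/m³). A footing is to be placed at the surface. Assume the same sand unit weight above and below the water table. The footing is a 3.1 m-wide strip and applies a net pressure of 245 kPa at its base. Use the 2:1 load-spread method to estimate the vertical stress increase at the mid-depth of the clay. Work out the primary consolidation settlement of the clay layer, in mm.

Mid-depth of clay below the ground surface: z = 3.2 + 3.4/2 = 4.9 m.
Total vertical stress at mid-clay: σ_v = 19.9×3.2 + 18.8×1.7 = 95.64 kPa.
Pore pressure: u = 9.81×(4.9 − 0) = 48.069 kPa.
Initial effective stress: σ'_0 = σ_v − u = 95.64 − 48.069 = 47.571 kPa.
Stress increase at mid-clay by the 2:1 spreading method:
Δσ = qB/(B+z) = 245×3.1/(3.1+4.9) = 94.938 kPa
Final effective stress: σ'_f = 47.571 + 94.938 = 142.51 kPa.
σ'_f = 142.51 ≤ σ'_p = 202 kPa, so the clay remains overconsolidated and only the recompression index applies:
S_c = C_r·H/(1+e₀)·log₁₀(σ'_f/σ'_0) = 0.024×3.4/1.71×log₁₀(142.51/47.571)
    = 0.047719 × 0.4765 = 0.02274 m

S_c ≈ 22.7 mm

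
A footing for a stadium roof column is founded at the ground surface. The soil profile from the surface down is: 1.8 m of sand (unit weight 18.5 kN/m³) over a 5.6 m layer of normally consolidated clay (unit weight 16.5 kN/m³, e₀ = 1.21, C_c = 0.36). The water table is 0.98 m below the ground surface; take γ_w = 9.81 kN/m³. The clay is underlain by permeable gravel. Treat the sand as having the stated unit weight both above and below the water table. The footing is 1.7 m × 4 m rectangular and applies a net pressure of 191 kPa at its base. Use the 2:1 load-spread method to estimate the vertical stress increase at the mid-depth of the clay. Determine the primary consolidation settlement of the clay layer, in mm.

Mid-depth of clay below the ground surface: z = 1.8 + 5.6/2 = 4.6 m.
Total vertical stress at mid-clay: σ_v = 18.5×1.8 + 16.5×2.8 = 79.5 kPa.
Pore pressure: u = 9.81×(4.6 − 0.98) = 35.512 kPa.
Initial effective stress: σ'_0 = σ_v − u = 79.5 − 35.512 = 43.988 kPa.
Stress increase at mid-clay by the 2:1 spreading method:
Δσ = qBL/((B+z)(L+z)) = 191×1.7×4/((1.7+4.6)(4+4.6)) = 23.972 kPa
Final effective stress: σ'_f = σ'_0 + Δσ = 43.988 + 23.972 = 67.96 kPa.
Normally consolidated clay, so the full stress increment lies on the virgin compression line:
S_c = C_c·H/(1+e₀)·log₁₀(σ'_f/σ'_0) = 0.36×5.6/(1+1.21)×log₁₀(67.96/43.988)
    = 0.91222 × 0.18892 = 0.1723 m

S_c ≈ 172 mm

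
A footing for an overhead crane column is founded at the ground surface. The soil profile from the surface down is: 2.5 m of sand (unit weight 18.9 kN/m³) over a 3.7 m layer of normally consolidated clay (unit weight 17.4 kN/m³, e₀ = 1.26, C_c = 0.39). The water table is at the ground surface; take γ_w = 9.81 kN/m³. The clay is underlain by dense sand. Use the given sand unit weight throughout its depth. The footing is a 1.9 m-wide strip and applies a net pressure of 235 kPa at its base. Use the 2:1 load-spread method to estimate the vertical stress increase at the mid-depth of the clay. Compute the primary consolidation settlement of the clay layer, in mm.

S_c ≈ 299 mm

Mid-depth of clay below the ground surface: z = 2.5 + 3.7/2 = 4.35 m.
Total vertical stress at mid-clay: σ_v = 18.9×2.5 + 17.4×1.85 = 79.44 kPa.
Pore pressure: u = 9.81×(4.35 − 0) = 42.673 kPa.
Initial effective stress: σ'_0 = σ_v − u = 79.44 − 42.673 = 36.767 kPa.
Stress increase at mid-clay by the 2:1 spreading method:
Δσ = qB/(B+z) = 235×1.9/(1.9+4.35) = 71.44 kPa
Final effective stress: σ'_f = σ'_0 + Δσ = 36.767 + 71.44 = 108.21 kPa.
Normally consolidated clay, so the full stress increment lies on the virgin compression line:
S_c = C_c·H/(1+e₀)·log₁₀(σ'_f/σ'_0) = 0.39×3.7/(1+1.26)×log₁₀(108.21/36.767)
    = 0.6385 × 0.46881 = 0.2993 m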